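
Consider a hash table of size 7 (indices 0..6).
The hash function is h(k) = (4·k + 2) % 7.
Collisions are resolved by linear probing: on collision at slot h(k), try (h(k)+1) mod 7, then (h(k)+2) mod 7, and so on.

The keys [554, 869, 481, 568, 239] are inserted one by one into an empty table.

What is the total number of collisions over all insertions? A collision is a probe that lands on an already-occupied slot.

554 hashes to 6; slot 6 is free → place at 6.
869 hashes to 6; 6 taken → place at 0.
481 hashes to 1; slot 1 is free → place at 1.
568 hashes to 6; 6,0,1 taken → place at 2.
239 hashes to 6; 6,0,1,2 taken → place at 3.
Table: [869, 481, 568, 239, _, _, 554]

8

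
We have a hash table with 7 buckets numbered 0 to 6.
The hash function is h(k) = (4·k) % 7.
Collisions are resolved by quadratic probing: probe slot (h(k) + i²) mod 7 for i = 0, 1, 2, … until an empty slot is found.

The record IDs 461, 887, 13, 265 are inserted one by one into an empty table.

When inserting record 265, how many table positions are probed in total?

3

461 hashes to 3; slot 3 is free → place at 3.
887 hashes to 6; slot 6 is free → place at 6.
13 hashes to 3; 3 taken → place at 4.
265 hashes to 3; 3,4 taken → place at 0.
Table: [265, ∅, ∅, 461, 13, ∅, 887]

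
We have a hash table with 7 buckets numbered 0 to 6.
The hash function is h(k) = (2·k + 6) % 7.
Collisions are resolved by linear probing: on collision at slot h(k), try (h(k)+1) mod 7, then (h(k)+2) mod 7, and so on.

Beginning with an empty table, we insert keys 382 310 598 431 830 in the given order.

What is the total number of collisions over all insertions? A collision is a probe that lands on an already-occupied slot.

3

382: h=0 => slot 0
310: h=3 => slot 3
598: h=5 => slot 5
431: h=0, probe 0,1 => slot 1
830: h=0, probe 0,1,2 => slot 2
Table: [382, 431, 830, 310, ., 598, .]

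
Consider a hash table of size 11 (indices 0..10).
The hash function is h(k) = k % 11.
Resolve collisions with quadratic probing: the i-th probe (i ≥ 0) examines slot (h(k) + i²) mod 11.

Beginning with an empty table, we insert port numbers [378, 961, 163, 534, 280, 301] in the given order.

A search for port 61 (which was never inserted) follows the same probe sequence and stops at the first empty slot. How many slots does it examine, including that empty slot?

378 hashes to 4; slot 4 is free → place at 4.
961 hashes to 4; 4 taken → place at 5.
163 hashes to 9; slot 9 is free → place at 9.
534 hashes to 6; slot 6 is free → place at 6.
280 hashes to 5; 5,6,9 taken → place at 3.
301 hashes to 4; 4,5 taken → place at 8.
Table: [—, —, —, 280, 378, 961, 534, —, 301, 163, —]
Lookup 61: h=6, probe 6,7 → slot 7 empty, not found.

2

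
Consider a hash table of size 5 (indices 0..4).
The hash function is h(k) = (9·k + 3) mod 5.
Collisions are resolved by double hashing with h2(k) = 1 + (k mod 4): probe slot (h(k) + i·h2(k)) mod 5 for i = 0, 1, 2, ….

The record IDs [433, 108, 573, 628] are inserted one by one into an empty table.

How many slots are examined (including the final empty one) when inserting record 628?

4

Insert 433: h=0, slot 0 empty → index 0.
Insert 108: h=0, h2=1, slot 0 occupied → index 1.
Insert 573: h=0, h2=2, slot 0 occupied → index 2.
Insert 628: h=0, h2=1, slots 0,1,2 occupied → index 3.
Table: [433, 108, 573, 628, ∅]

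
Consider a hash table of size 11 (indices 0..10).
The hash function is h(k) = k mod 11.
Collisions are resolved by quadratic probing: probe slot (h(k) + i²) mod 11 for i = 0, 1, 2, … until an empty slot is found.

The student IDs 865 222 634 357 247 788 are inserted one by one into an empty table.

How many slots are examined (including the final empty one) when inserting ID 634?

Insert 865: h=7, slot 7 empty → index 7.
Insert 222: h=2, slot 2 empty → index 2.
Insert 634: h=7, slot 7 occupied → index 8.
Insert 357: h=5, slot 5 empty → index 5.
Insert 247: h=5, slot 5 occupied → index 6.
Insert 788: h=7, slots 7,8 occupied → index 0.
Table: [788, _, 222, _, _, 357, 247, 865, 634, _, _]

2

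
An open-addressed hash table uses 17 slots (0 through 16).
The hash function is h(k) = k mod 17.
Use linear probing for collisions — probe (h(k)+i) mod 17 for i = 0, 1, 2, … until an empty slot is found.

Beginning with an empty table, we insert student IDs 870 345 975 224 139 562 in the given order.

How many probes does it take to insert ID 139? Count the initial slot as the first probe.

870: h=3 -> slot 3
345: h=5 -> slot 5
975: h=6 -> slot 6
224: h=3, probe 3,4 -> slot 4
139: h=3, probe 3,4,5,6,7 -> slot 7
562: h=1 -> slot 1
Table: [—, 562, —, 870, 224, 345, 975, 139, —, —, —, —, —, —, —, —, —]

5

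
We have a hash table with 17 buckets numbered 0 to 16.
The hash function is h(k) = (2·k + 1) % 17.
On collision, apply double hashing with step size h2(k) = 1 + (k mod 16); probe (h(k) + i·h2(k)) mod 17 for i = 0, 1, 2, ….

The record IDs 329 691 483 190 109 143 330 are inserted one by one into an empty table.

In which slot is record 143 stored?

329: h=13 => slot 13
691: h=6 => slot 6
483: h=15 => slot 15
190: h=7 => slot 7
109: h=15, h2=14, probe 15,12 => slot 12
143: h=15, h2=16, probe 15,14 => slot 14
330: h=15, h2=11, probe 15,9 => slot 9
Table: [., ., ., ., ., ., 691, 190, ., 330, ., ., 109, 329, 143, 483, .]

14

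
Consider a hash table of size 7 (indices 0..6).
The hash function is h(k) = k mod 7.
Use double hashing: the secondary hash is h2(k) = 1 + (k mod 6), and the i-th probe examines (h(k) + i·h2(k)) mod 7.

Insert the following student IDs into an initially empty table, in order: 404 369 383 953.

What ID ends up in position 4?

383

Insert 404: h=5, slot 5 empty -> index 5.
Insert 369: h=5, h2=4, slot 5 occupied -> index 2.
Insert 383: h=5, h2=6, slot 5 occupied -> index 4.
Insert 953: h=1, slot 1 empty -> index 1.
Table: [_, 953, 369, _, 383, 404, _]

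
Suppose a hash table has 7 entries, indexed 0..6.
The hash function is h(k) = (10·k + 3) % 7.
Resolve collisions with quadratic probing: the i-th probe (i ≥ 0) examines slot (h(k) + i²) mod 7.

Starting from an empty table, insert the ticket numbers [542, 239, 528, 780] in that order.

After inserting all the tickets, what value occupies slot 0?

542: h=5 → slot 5
239: h=6 → slot 6
528: h=5, probe 5,6,2 → slot 2
780: h=5, probe 5,6,2,0 → slot 0
Table: [780, _, 528, _, _, 542, 239]

780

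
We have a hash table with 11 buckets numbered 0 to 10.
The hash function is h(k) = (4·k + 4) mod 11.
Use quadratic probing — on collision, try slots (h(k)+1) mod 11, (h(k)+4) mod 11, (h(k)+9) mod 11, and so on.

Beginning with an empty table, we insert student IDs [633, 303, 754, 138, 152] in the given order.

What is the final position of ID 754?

10

Insert 633: h=6, slot 6 empty → index 6.
Insert 303: h=6, slot 6 occupied → index 7.
Insert 754: h=6, slots 6,7 occupied → index 10.
Insert 138: h=6, slots 6,7,10 occupied → index 4.
Insert 152: h=7, slot 7 occupied → index 8.
Table: [-, -, -, -, 138, -, 633, 303, 152, -, 754]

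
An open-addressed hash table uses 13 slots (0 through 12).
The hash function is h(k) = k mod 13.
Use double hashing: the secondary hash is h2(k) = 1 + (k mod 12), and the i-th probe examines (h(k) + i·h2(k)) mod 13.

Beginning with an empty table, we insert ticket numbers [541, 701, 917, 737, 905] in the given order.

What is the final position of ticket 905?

541 hashes to 8; slot 8 is free => place at 8.
701 hashes to 12; slot 12 is free => place at 12.
917 hashes to 7; slot 7 is free => place at 7.
737 hashes to 9; slot 9 is free => place at 9.
905 hashes to 8, h2=6; 8 taken => place at 1.
Table: [., 905, ., ., ., ., ., 917, 541, 737, ., ., 701]

1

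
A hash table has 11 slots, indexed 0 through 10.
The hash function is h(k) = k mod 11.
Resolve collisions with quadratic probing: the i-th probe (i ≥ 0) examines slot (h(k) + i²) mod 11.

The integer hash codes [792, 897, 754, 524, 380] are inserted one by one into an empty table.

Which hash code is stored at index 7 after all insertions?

754

792 hashes to 0; slot 0 is free -> place at 0.
897 hashes to 6; slot 6 is free -> place at 6.
754 hashes to 6; 6 taken -> place at 7.
524 hashes to 7; 7 taken -> place at 8.
380 hashes to 6; 6,7 taken -> place at 10.
Table: [792, _, _, _, _, _, 897, 754, 524, _, 380]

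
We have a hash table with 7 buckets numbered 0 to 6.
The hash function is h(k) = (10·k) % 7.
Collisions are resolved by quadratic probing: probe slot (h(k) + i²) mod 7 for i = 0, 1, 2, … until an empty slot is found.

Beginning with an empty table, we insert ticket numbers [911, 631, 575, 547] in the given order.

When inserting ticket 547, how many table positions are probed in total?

911: h=3 -> slot 3
631: h=3, probe 3,4 -> slot 4
575: h=3, probe 3,4,0 -> slot 0
547: h=3, probe 3,4,0,5 -> slot 5
Table: [575, -, -, 911, 631, 547, -]

4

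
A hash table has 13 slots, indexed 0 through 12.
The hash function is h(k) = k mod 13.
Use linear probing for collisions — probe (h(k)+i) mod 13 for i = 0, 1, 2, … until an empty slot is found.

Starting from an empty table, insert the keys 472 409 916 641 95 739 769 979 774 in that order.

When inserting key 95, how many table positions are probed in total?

5

472 hashes to 4; slot 4 is free => place at 4.
409 hashes to 6; slot 6 is free => place at 6.
916 hashes to 6; 6 taken => place at 7.
641 hashes to 4; 4 taken => place at 5.
95 hashes to 4; 4,5,6,7 taken => place at 8.
739 hashes to 11; slot 11 is free => place at 11.
769 hashes to 2; slot 2 is free => place at 2.
979 hashes to 4; 4,5,6,7,8 taken => place at 9.
774 hashes to 7; 7,8,9 taken => place at 10.
Table: [-, -, 769, -, 472, 641, 409, 916, 95, 979, 774, 739, -]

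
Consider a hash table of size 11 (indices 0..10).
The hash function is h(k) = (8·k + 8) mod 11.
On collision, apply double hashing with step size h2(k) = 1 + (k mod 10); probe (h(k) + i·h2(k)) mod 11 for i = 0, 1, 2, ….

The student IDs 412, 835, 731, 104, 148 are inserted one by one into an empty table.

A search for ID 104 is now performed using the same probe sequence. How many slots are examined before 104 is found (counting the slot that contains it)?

2

412: h=4 => slot 4
835: h=0 => slot 0
731: h=4, h2=2, probe 4,6 => slot 6
104: h=4, h2=5, probe 4,9 => slot 9
148: h=4, h2=9, probe 4,2 => slot 2
Table: [835, -, 148, -, 412, -, 731, -, -, 104, -]
Lookup 104: h=4, h2=5, probe 4,9 → found at 9.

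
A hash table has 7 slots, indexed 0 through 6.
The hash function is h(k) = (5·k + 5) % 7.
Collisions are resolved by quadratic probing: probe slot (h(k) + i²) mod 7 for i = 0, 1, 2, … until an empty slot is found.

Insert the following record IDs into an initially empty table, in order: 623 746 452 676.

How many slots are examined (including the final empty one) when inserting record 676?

4

623 hashes to 5; slot 5 is free => place at 5.
746 hashes to 4; slot 4 is free => place at 4.
452 hashes to 4; 4,5 taken => place at 1.
676 hashes to 4; 4,5,1 taken => place at 6.
Table: [_, 452, _, _, 746, 623, 676]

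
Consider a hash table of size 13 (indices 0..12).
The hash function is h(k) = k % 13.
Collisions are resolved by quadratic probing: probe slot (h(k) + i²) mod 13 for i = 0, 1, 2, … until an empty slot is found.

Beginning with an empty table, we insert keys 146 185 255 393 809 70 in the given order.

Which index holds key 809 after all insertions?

12

146 hashes to 3; slot 3 is free -> place at 3.
185 hashes to 3; 3 taken -> place at 4.
255 hashes to 8; slot 8 is free -> place at 8.
393 hashes to 3; 3,4 taken -> place at 7.
809 hashes to 3; 3,4,7 taken -> place at 12.
70 hashes to 5; slot 5 is free -> place at 5.
Table: [—, —, —, 146, 185, 70, —, 393, 255, —, —, —, 809]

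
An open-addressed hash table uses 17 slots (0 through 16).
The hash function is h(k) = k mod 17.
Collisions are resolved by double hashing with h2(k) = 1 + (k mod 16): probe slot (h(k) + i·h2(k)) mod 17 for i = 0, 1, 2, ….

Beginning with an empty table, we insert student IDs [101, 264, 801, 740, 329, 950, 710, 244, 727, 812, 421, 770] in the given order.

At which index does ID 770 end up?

Insert 101: h=16, slot 16 empty → index 16.
Insert 264: h=9, slot 9 empty → index 9.
Insert 801: h=2, slot 2 empty → index 2.
Insert 740: h=9, h2=5, slot 9 occupied → index 14.
Insert 329: h=6, slot 6 empty → index 6.
Insert 950: h=15, slot 15 empty → index 15.
Insert 710: h=13, slot 13 empty → index 13.
Insert 244: h=6, h2=5, slot 6 occupied → index 11.
Insert 727: h=13, h2=8, slot 13 occupied → index 4.
Insert 812: h=13, h2=13, slots 13,9 occupied → index 5.
Insert 421: h=13, h2=6, slots 13,2 occupied → index 8.
Insert 770: h=5, h2=3, slots 5,8,11,14 occupied → index 0.
Table: [770, ., 801, ., 727, 812, 329, ., 421, 264, ., 244, ., 710, 740, 950, 101]

0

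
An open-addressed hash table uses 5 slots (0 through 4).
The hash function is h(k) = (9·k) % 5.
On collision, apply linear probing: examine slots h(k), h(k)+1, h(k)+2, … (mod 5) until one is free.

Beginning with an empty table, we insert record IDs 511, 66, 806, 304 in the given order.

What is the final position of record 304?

2

511: h=4 → slot 4
66: h=4, probe 4,0 → slot 0
806: h=4, probe 4,0,1 → slot 1
304: h=1, probe 1,2 → slot 2
Table: [66, 806, 304, _, 511]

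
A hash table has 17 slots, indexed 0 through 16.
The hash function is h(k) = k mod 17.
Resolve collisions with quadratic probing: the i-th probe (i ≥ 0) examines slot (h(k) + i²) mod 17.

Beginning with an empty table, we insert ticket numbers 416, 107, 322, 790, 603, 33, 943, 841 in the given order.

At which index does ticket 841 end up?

Insert 416: h=8, slot 8 empty → index 8.
Insert 107: h=5, slot 5 empty → index 5.
Insert 322: h=16, slot 16 empty → index 16.
Insert 790: h=8, slot 8 occupied → index 9.
Insert 603: h=8, slots 8,9 occupied → index 12.
Insert 33: h=16, slot 16 occupied → index 0.
Insert 943: h=8, slots 8,9,12,0 occupied → index 7.
Insert 841: h=8, slots 8,9,12,0,7,16 occupied → index 10.
Table: [33, -, -, -, -, 107, -, 943, 416, 790, 841, -, 603, -, -, -, 322]

10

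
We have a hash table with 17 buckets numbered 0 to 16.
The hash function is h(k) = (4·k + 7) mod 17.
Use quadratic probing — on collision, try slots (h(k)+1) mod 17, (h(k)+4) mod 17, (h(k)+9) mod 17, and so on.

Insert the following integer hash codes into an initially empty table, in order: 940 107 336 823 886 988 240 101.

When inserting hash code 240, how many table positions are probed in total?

3

940: h=10 => slot 10
107: h=10, probe 10,11 => slot 11
336: h=8 => slot 8
823: h=1 => slot 1
886: h=15 => slot 15
988: h=15, probe 15,16 => slot 16
240: h=15, probe 15,16,2 => slot 2
101: h=3 => slot 3
Table: [-, 823, 240, 101, -, -, -, -, 336, -, 940, 107, -, -, -, 886, 988]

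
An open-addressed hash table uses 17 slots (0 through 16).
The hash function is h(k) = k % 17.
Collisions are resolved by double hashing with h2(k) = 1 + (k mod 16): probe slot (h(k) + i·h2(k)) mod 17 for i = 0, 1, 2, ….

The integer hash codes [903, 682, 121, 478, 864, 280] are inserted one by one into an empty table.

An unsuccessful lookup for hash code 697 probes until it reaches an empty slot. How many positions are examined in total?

2

903: h=2 → slot 2
682: h=2, h2=11, probe 2,13 → slot 13
121: h=2, h2=10, probe 2,12 → slot 12
478: h=2, h2=15, probe 2,0 → slot 0
864: h=14 → slot 14
280: h=8 → slot 8
Table: [478, —, 903, —, —, —, —, —, 280, —, —, —, 121, 682, 864, —, —]
Lookup 697: h=0, h2=10, probe 0,10 → slot 10 empty, not found.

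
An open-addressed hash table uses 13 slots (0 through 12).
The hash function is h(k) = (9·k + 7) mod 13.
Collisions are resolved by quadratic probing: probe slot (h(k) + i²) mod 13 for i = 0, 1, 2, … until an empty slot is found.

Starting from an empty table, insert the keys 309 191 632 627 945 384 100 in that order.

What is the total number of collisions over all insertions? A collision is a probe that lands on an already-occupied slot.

5

309: h=6 → slot 6
191: h=10 → slot 10
632: h=1 → slot 1
627: h=8 → slot 8
945: h=10, probe 10,11 → slot 11
384: h=5 → slot 5
100: h=10, probe 10,11,1,6,0 → slot 0
Table: [100, 632, ∅, ∅, ∅, 384, 309, ∅, 627, ∅, 191, 945, ∅]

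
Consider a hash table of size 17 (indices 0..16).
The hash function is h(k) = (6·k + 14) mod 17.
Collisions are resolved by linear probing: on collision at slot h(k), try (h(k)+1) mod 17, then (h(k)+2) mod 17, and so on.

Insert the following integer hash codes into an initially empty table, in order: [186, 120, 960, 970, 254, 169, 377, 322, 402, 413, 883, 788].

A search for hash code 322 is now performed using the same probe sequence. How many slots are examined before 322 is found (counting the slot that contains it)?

186 hashes to 8; slot 8 is free -> place at 8.
120 hashes to 3; slot 3 is free -> place at 3.
960 hashes to 11; slot 11 is free -> place at 11.
970 hashes to 3; 3 taken -> place at 4.
254 hashes to 8; 8 taken -> place at 9.
169 hashes to 8; 8,9 taken -> place at 10.
377 hashes to 15; slot 15 is free -> place at 15.
322 hashes to 8; 8,9,10,11 taken -> place at 12.
402 hashes to 12; 12 taken -> place at 13.
413 hashes to 10; 10,11,12,13 taken -> place at 14.
883 hashes to 8; 8,9,10,11,12,13,14,15 taken -> place at 16.
788 hashes to 16; 16 taken -> place at 0.
Table: [788, -, -, 120, 970, -, -, -, 186, 254, 169, 960, 322, 402, 413, 377, 883]
Lookup 322: h=8, probe 8,9,10,11,12 → found at 12.

5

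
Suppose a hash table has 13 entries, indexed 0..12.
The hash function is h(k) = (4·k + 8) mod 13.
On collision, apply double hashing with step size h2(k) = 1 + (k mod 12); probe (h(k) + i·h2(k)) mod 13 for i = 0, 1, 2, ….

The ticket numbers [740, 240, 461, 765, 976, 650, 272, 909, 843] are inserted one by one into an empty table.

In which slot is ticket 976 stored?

740: h=4 → slot 4
240: h=6 → slot 6
461: h=6, h2=6, probe 6,12 → slot 12
765: h=0 → slot 0
976: h=12, h2=5, probe 12,4,9 → slot 9
650: h=8 → slot 8
272: h=4, h2=9, probe 4,0,9,5 → slot 5
909: h=4, h2=10, probe 4,1 → slot 1
843: h=0, h2=4, probe 0,4,8,12,3 → slot 3
Table: [765, 909, -, 843, 740, 272, 240, -, 650, 976, -, -, 461]

9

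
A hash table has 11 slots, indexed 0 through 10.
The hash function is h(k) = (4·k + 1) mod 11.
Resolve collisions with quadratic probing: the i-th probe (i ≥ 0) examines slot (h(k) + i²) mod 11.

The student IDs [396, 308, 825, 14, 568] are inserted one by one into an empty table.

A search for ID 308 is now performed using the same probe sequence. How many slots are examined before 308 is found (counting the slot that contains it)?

Insert 396: h=1, slot 1 empty -> index 1.
Insert 308: h=1, slot 1 occupied -> index 2.
Insert 825: h=1, slots 1,2 occupied -> index 5.
Insert 14: h=2, slot 2 occupied -> index 3.
Insert 568: h=7, slot 7 empty -> index 7.
Table: [_, 396, 308, 14, _, 825, _, 568, _, _, _]
Lookup 308: h=1, probe 1,2 → found at 2.

2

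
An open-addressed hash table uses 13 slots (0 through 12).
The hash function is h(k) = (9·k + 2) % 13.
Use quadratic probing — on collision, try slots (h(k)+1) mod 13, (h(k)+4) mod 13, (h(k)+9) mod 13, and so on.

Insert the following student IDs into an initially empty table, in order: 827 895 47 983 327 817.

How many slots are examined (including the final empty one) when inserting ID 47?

Insert 827: h=9, slot 9 empty => index 9.
Insert 895: h=10, slot 10 empty => index 10.
Insert 47: h=9, slots 9,10 occupied => index 0.
Insert 983: h=9, slots 9,10,0 occupied => index 5.
Insert 327: h=7, slot 7 empty => index 7.
Insert 817: h=10, slot 10 occupied => index 11.
Table: [47, _, _, _, _, 983, _, 327, _, 827, 895, 817, _]

3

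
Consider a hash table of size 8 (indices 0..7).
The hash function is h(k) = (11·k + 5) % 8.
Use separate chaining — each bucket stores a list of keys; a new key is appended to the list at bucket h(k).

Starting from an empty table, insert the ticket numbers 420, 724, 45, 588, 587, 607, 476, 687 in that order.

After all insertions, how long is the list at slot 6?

Insert 420: h=1, bucket 1 empty → new chain.
Insert 724: h=1, bucket 1 nonempty → append to chain.
Insert 45: h=4, bucket 4 empty → new chain.
Insert 588: h=1, bucket 1 nonempty → append to chain.
Insert 587: h=6, bucket 6 empty → new chain.
Insert 607: h=2, bucket 2 empty → new chain.
Insert 476: h=1, bucket 1 nonempty → append to chain.
Insert 687: h=2, bucket 2 nonempty → append to chain.
Final buckets:
0: .
1: 420 -> 724 -> 588 -> 476
2: 607 -> 687
3: .
4: 45
5: .
6: 587
7: .

1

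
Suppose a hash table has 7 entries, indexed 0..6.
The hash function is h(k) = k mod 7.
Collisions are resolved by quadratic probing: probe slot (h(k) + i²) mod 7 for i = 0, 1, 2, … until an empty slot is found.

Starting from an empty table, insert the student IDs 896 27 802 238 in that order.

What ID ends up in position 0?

896

Insert 896: h=0, slot 0 empty -> index 0.
Insert 27: h=6, slot 6 empty -> index 6.
Insert 802: h=4, slot 4 empty -> index 4.
Insert 238: h=0, slot 0 occupied -> index 1.
Table: [896, 238, _, _, 802, _, 27]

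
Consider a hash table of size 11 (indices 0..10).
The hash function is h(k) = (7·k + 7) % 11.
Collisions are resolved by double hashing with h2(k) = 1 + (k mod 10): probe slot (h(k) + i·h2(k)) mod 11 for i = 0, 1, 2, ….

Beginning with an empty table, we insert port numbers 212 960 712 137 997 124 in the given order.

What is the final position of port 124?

0

212 hashes to 6; slot 6 is free → place at 6.
960 hashes to 6, h2=1; 6 taken → place at 7.
712 hashes to 8; slot 8 is free → place at 8.
137 hashes to 9; slot 9 is free → place at 9.
997 hashes to 1; slot 1 is free → place at 1.
124 hashes to 6, h2=5; 6 taken → place at 0.
Table: [124, 997, —, —, —, —, 212, 960, 712, 137, —]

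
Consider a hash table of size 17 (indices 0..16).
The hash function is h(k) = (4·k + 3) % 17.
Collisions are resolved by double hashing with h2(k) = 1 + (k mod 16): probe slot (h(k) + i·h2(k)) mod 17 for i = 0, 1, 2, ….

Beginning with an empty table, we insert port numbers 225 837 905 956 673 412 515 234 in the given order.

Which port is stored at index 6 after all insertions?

515

225: h=2 → slot 2
837: h=2, h2=6, probe 2,8 → slot 8
905: h=2, h2=10, probe 2,12 → slot 12
956: h=2, h2=13, probe 2,15 → slot 15
673: h=9 → slot 9
412: h=2, h2=13, probe 2,15,11 → slot 11
515: h=6 → slot 6
234: h=4 → slot 4
Table: [., ., 225, ., 234, ., 515, ., 837, 673, ., 412, 905, ., ., 956, .]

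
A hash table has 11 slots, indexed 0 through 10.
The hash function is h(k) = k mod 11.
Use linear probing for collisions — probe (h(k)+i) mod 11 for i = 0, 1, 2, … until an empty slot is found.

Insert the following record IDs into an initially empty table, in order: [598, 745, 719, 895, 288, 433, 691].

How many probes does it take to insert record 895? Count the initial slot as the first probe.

598 hashes to 4; slot 4 is free => place at 4.
745 hashes to 8; slot 8 is free => place at 8.
719 hashes to 4; 4 taken => place at 5.
895 hashes to 4; 4,5 taken => place at 6.
288 hashes to 2; slot 2 is free => place at 2.
433 hashes to 4; 4,5,6 taken => place at 7.
691 hashes to 9; slot 9 is free => place at 9.
Table: [., ., 288, ., 598, 719, 895, 433, 745, 691, .]

3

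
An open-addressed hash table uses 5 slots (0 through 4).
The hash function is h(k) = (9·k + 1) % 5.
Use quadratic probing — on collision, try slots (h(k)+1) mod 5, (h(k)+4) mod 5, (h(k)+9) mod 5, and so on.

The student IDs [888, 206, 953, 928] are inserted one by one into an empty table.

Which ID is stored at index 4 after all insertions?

953

888: h=3 -> slot 3
206: h=0 -> slot 0
953: h=3, probe 3,4 -> slot 4
928: h=3, probe 3,4,2 -> slot 2
Table: [206, ., 928, 888, 953]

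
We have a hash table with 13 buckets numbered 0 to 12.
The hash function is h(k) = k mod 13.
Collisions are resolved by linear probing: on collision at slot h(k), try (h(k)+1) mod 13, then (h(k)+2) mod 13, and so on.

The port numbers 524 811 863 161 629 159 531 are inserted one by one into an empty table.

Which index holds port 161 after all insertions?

524: h=4 -> slot 4
811: h=5 -> slot 5
863: h=5, probe 5,6 -> slot 6
161: h=5, probe 5,6,7 -> slot 7
629: h=5, probe 5,6,7,8 -> slot 8
159: h=3 -> slot 3
531: h=11 -> slot 11
Table: [∅, ∅, ∅, 159, 524, 811, 863, 161, 629, ∅, ∅, 531, ∅]

7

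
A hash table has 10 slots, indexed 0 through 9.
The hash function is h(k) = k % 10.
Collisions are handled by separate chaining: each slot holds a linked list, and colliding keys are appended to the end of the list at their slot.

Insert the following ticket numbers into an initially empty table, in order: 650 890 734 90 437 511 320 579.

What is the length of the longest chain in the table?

4

Insert 650: h=0, bucket 0 empty -> new chain.
Insert 890: h=0, bucket 0 nonempty -> append to chain.
Insert 734: h=4, bucket 4 empty -> new chain.
Insert 90: h=0, bucket 0 nonempty -> append to chain.
Insert 437: h=7, bucket 7 empty -> new chain.
Insert 511: h=1, bucket 1 empty -> new chain.
Insert 320: h=0, bucket 0 nonempty -> append to chain.
Insert 579: h=9, bucket 9 empty -> new chain.
Final buckets:
0: 650 -> 890 -> 90 -> 320
1: 511
2: _
3: _
4: 734
5: _
6: _
7: 437
8: _
9: 579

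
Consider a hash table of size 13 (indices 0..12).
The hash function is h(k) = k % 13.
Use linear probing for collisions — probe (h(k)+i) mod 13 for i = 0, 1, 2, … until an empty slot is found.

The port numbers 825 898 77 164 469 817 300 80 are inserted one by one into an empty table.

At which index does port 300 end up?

3

825: h=6 => slot 6
898: h=1 => slot 1
77: h=12 => slot 12
164: h=8 => slot 8
469: h=1, probe 1,2 => slot 2
817: h=11 => slot 11
300: h=1, probe 1,2,3 => slot 3
80: h=2, probe 2,3,4 => slot 4
Table: [., 898, 469, 300, 80, ., 825, ., 164, ., ., 817, 77]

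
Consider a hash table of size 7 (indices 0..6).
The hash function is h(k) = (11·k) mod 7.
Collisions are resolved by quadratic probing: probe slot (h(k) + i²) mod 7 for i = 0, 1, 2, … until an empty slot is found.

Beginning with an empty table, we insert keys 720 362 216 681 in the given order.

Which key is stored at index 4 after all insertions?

720: h=3 -> slot 3
362: h=6 -> slot 6
216: h=3, probe 3,4 -> slot 4
681: h=1 -> slot 1
Table: [∅, 681, ∅, 720, 216, ∅, 362]

216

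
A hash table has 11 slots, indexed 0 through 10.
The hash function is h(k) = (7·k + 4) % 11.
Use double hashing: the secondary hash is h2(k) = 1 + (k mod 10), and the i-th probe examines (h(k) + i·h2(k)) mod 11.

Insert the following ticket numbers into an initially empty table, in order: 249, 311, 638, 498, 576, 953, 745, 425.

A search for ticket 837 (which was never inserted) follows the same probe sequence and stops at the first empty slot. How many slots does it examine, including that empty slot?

2

Insert 249: h=9, slot 9 empty -> index 9.
Insert 311: h=3, slot 3 empty -> index 3.
Insert 638: h=4, slot 4 empty -> index 4.
Insert 498: h=3, h2=9, slot 3 occupied -> index 1.
Insert 576: h=10, slot 10 empty -> index 10.
Insert 953: h=9, h2=4, slot 9 occupied -> index 2.
Insert 745: h=5, slot 5 empty -> index 5.
Insert 425: h=9, h2=6, slots 9,4,10,5 occupied -> index 0.
Table: [425, 498, 953, 311, 638, 745, —, —, —, 249, 576]
Lookup 837: h=0, h2=8, probe 0,8 → slot 8 empty, not found.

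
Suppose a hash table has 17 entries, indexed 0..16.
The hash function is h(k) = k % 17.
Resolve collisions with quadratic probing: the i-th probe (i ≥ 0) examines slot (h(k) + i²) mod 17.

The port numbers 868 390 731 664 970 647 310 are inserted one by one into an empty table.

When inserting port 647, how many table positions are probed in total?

868: h=1 => slot 1
390: h=16 => slot 16
731: h=0 => slot 0
664: h=1, probe 1,2 => slot 2
970: h=1, probe 1,2,5 => slot 5
647: h=1, probe 1,2,5,10 => slot 10
310: h=4 => slot 4
Table: [731, 868, 664, ., 310, 970, ., ., ., ., 647, ., ., ., ., ., 390]

4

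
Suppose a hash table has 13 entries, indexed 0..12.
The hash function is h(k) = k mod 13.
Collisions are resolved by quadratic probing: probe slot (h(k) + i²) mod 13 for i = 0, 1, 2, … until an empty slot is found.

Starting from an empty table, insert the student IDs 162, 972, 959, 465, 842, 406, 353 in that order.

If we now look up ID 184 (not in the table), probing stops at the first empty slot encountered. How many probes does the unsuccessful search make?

Insert 162: h=6, slot 6 empty → index 6.
Insert 972: h=10, slot 10 empty → index 10.
Insert 959: h=10, slot 10 occupied → index 11.
Insert 465: h=10, slots 10,11 occupied → index 1.
Insert 842: h=10, slots 10,11,1,6 occupied → index 0.
Insert 406: h=3, slot 3 empty → index 3.
Insert 353: h=2, slot 2 empty → index 2.
Table: [842, 465, 353, 406, —, —, 162, —, —, —, 972, 959, —]
Lookup 184: h=2, probe 2,3,6,11,5 → slot 5 empty, not found.

5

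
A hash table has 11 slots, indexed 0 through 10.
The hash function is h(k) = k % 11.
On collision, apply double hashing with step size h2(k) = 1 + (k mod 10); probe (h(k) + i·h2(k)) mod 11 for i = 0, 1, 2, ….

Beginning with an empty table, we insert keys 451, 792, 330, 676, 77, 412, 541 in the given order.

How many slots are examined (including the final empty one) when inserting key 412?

5

Insert 451: h=0, slot 0 empty -> index 0.
Insert 792: h=0, h2=3, slot 0 occupied -> index 3.
Insert 330: h=0, h2=1, slot 0 occupied -> index 1.
Insert 676: h=5, slot 5 empty -> index 5.
Insert 77: h=0, h2=8, slot 0 occupied -> index 8.
Insert 412: h=5, h2=3, slots 5,8,0,3 occupied -> index 6.
Insert 541: h=2, slot 2 empty -> index 2.
Table: [451, 330, 541, 792, ∅, 676, 412, ∅, 77, ∅, ∅]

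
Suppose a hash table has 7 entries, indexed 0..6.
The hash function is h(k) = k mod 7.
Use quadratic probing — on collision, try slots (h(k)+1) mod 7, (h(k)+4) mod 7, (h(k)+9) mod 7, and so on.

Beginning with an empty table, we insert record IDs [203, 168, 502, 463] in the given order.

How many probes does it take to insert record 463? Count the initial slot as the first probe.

2

203 hashes to 0; slot 0 is free → place at 0.
168 hashes to 0; 0 taken → place at 1.
502 hashes to 5; slot 5 is free → place at 5.
463 hashes to 1; 1 taken → place at 2.
Table: [203, 168, 463, _, _, 502, _]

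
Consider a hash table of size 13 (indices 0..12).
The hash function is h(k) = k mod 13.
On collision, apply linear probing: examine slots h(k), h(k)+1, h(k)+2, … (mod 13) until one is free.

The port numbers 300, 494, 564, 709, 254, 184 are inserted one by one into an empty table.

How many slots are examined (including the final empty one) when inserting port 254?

Insert 300: h=1, slot 1 empty -> index 1.
Insert 494: h=0, slot 0 empty -> index 0.
Insert 564: h=5, slot 5 empty -> index 5.
Insert 709: h=7, slot 7 empty -> index 7.
Insert 254: h=7, slot 7 occupied -> index 8.
Insert 184: h=2, slot 2 empty -> index 2.
Table: [494, 300, 184, _, _, 564, _, 709, 254, _, _, _, _]

2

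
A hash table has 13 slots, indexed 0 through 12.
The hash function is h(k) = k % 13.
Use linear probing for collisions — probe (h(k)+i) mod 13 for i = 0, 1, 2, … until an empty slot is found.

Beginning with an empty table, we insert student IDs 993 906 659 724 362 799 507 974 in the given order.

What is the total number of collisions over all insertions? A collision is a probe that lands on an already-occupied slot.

6

Insert 993: h=5, slot 5 empty → index 5.
Insert 906: h=9, slot 9 empty → index 9.
Insert 659: h=9, slot 9 occupied → index 10.
Insert 724: h=9, slots 9,10 occupied → index 11.
Insert 362: h=11, slot 11 occupied → index 12.
Insert 799: h=6, slot 6 empty → index 6.
Insert 507: h=0, slot 0 empty → index 0.
Insert 974: h=12, slots 12,0 occupied → index 1.
Table: [507, 974, —, —, —, 993, 799, —, —, 906, 659, 724, 362]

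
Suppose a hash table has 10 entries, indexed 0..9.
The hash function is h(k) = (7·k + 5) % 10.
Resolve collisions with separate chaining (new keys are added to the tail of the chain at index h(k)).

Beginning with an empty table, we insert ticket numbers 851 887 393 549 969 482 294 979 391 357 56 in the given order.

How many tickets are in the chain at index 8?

3

851 -> bucket 2
887 -> bucket 4
393 -> bucket 6
549 -> bucket 8
969 -> bucket 8 (collision)
482 -> bucket 9
294 -> bucket 3
979 -> bucket 8 (collision)
391 -> bucket 2 (collision)
357 -> bucket 4 (collision)
56 -> bucket 7
Final buckets:
0: _
1: _
2: 851 -> 391
3: 294
4: 887 -> 357
5: _
6: 393
7: 56
8: 549 -> 969 -> 979
9: 482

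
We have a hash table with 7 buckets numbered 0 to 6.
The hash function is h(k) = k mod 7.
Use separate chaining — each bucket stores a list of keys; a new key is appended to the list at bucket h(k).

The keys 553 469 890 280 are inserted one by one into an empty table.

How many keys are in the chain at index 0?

3

553 → bucket 0
469 → bucket 0 (collision)
890 → bucket 1
280 → bucket 0 (collision)
Final buckets:
0: 553 -> 469 -> 280
1: 890
2: _
3: _
4: _
5: _
6: _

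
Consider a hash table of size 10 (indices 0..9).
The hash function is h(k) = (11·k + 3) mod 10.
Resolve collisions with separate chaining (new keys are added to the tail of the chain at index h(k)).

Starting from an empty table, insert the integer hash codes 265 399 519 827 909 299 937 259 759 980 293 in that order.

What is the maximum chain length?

Insert 265: h=8, bucket 8 empty -> new chain.
Insert 399: h=2, bucket 2 empty -> new chain.
Insert 519: h=2, bucket 2 nonempty -> append to chain.
Insert 827: h=0, bucket 0 empty -> new chain.
Insert 909: h=2, bucket 2 nonempty -> append to chain.
Insert 299: h=2, bucket 2 nonempty -> append to chain.
Insert 937: h=0, bucket 0 nonempty -> append to chain.
Insert 259: h=2, bucket 2 nonempty -> append to chain.
Insert 759: h=2, bucket 2 nonempty -> append to chain.
Insert 980: h=3, bucket 3 empty -> new chain.
Insert 293: h=6, bucket 6 empty -> new chain.
Final buckets:
0: 827 -> 937
1: -
2: 399 -> 519 -> 909 -> 299 -> 259 -> 759
3: 980
4: -
5: -
6: 293
7: -
8: 265
9: -

6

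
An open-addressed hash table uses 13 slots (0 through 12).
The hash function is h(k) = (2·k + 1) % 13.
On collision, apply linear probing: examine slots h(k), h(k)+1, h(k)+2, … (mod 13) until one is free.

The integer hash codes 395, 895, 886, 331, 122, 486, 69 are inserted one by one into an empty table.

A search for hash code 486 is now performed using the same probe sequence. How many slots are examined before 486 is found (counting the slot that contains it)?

4

395 hashes to 11; slot 11 is free -> place at 11.
895 hashes to 10; slot 10 is free -> place at 10.
886 hashes to 5; slot 5 is free -> place at 5.
331 hashes to 0; slot 0 is free -> place at 0.
122 hashes to 11; 11 taken -> place at 12.
486 hashes to 11; 11,12,0 taken -> place at 1.
69 hashes to 9; slot 9 is free -> place at 9.
Table: [331, 486, _, _, _, 886, _, _, _, 69, 895, 395, 122]
Lookup 486: h=11, probe 11,12,0,1 → found at 1.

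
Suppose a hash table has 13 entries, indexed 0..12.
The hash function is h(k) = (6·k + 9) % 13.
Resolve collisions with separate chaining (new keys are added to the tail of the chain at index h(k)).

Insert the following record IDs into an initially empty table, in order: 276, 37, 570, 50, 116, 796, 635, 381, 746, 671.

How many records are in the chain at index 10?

4

276 -> bucket 1
37 -> bucket 10
570 -> bucket 10 (collision)
50 -> bucket 10 (collision)
116 -> bucket 3
796 -> bucket 1 (collision)
635 -> bucket 10 (collision)
381 -> bucket 7
746 -> bucket 0
671 -> bucket 5
Final buckets:
0: 746
1: 276 -> 796
2: —
3: 116
4: —
5: 671
6: —
7: 381
8: —
9: —
10: 37 -> 570 -> 50 -> 635
11: —
12: —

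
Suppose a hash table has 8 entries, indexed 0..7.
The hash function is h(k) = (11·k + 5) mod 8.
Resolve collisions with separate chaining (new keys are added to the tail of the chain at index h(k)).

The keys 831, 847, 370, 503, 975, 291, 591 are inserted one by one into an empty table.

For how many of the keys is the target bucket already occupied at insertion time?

4

Insert 831: h=2, bucket 2 empty -> new chain.
Insert 847: h=2, bucket 2 nonempty -> append to chain.
Insert 370: h=3, bucket 3 empty -> new chain.
Insert 503: h=2, bucket 2 nonempty -> append to chain.
Insert 975: h=2, bucket 2 nonempty -> append to chain.
Insert 291: h=6, bucket 6 empty -> new chain.
Insert 591: h=2, bucket 2 nonempty -> append to chain.
Final buckets:
0: _
1: _
2: 831 -> 847 -> 503 -> 975 -> 591
3: 370
4: _
5: _
6: 291
7: _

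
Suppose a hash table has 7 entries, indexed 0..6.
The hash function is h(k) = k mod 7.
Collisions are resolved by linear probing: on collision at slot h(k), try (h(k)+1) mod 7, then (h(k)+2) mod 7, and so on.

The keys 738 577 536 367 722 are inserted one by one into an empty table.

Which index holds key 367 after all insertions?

Insert 738: h=3, slot 3 empty -> index 3.
Insert 577: h=3, slot 3 occupied -> index 4.
Insert 536: h=4, slot 4 occupied -> index 5.
Insert 367: h=3, slots 3,4,5 occupied -> index 6.
Insert 722: h=1, slot 1 empty -> index 1.
Table: [., 722, ., 738, 577, 536, 367]

6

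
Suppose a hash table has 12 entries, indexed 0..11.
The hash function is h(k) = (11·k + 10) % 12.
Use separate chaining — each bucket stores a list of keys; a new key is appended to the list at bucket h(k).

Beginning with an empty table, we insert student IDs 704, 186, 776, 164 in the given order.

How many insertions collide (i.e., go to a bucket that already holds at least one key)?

2

Insert 704: h=2, bucket 2 empty → new chain.
Insert 186: h=4, bucket 4 empty → new chain.
Insert 776: h=2, bucket 2 nonempty → append to chain.
Insert 164: h=2, bucket 2 nonempty → append to chain.
Final buckets:
0: -
1: -
2: 704 -> 776 -> 164
3: -
4: 186
5: -
6: -
7: -
8: -
9: -
10: -
11: -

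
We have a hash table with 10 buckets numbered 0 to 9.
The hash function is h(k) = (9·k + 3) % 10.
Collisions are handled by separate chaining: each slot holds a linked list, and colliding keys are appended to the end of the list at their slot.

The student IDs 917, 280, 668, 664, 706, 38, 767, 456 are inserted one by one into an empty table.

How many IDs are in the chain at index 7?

2

917 → bucket 6
280 → bucket 3
668 → bucket 5
664 → bucket 9
706 → bucket 7
38 → bucket 5 (collision)
767 → bucket 6 (collision)
456 → bucket 7 (collision)
Final buckets:
0: -
1: -
2: -
3: 280
4: -
5: 668 -> 38
6: 917 -> 767
7: 706 -> 456
8: -
9: 664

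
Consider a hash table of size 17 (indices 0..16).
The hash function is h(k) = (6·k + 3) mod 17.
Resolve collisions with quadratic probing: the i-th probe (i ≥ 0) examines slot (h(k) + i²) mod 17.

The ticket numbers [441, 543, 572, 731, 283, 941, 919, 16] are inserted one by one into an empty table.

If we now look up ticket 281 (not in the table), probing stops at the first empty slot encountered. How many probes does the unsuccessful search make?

441 hashes to 14; slot 14 is free => place at 14.
543 hashes to 14; 14 taken => place at 15.
572 hashes to 1; slot 1 is free => place at 1.
731 hashes to 3; slot 3 is free => place at 3.
283 hashes to 1; 1 taken => place at 2.
941 hashes to 5; slot 5 is free => place at 5.
919 hashes to 9; slot 9 is free => place at 9.
16 hashes to 14; 14,15,1 taken => place at 6.
Table: [—, 572, 283, 731, —, 941, 16, —, —, 919, —, —, —, —, 441, 543, —]
Lookup 281: h=6, probe 6,7 → slot 7 empty, not found.

2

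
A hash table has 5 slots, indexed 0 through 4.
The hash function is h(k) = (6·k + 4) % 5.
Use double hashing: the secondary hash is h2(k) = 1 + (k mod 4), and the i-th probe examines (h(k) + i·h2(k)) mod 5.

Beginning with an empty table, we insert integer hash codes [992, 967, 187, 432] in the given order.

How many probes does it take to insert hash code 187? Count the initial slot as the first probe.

3

992 hashes to 1; slot 1 is free => place at 1.
967 hashes to 1, h2=4; 1 taken => place at 0.
187 hashes to 1, h2=4; 1,0 taken => place at 4.
432 hashes to 1, h2=1; 1 taken => place at 2.
Table: [967, 992, 432, —, 187]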